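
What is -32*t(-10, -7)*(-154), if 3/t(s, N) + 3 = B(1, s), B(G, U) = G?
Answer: -7392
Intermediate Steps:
t(s, N) = -3/2 (t(s, N) = 3/(-3 + 1) = 3/(-2) = 3*(-½) = -3/2)
-32*t(-10, -7)*(-154) = -32*(-3/2)*(-154) = 48*(-154) = -7392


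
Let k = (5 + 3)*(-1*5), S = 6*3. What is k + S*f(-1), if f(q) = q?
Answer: -58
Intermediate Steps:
S = 18
k = -40 (k = 8*(-5) = -40)
k + S*f(-1) = -40 + 18*(-1) = -40 - 18 = -58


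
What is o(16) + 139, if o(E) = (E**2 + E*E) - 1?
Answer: 650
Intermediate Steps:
o(E) = -1 + 2*E**2 (o(E) = (E**2 + E**2) - 1 = 2*E**2 - 1 = -1 + 2*E**2)
o(16) + 139 = (-1 + 2*16**2) + 139 = (-1 + 2*256) + 139 = (-1 + 512) + 139 = 511 + 139 = 650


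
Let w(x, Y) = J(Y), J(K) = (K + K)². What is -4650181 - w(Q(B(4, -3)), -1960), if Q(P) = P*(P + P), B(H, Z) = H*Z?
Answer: -20016581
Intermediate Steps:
J(K) = 4*K² (J(K) = (2*K)² = 4*K²)
Q(P) = 2*P² (Q(P) = P*(2*P) = 2*P²)
w(x, Y) = 4*Y²
-4650181 - w(Q(B(4, -3)), -1960) = -4650181 - 4*(-1960)² = -4650181 - 4*3841600 = -4650181 - 1*15366400 = -4650181 - 15366400 = -20016581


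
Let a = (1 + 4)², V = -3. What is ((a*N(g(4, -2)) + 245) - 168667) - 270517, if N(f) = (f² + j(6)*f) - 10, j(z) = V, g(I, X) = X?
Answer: -438939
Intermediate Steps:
j(z) = -3
a = 25 (a = 5² = 25)
N(f) = -10 + f² - 3*f (N(f) = (f² - 3*f) - 10 = -10 + f² - 3*f)
((a*N(g(4, -2)) + 245) - 168667) - 270517 = ((25*(-10 + (-2)² - 3*(-2)) + 245) - 168667) - 270517 = ((25*(-10 + 4 + 6) + 245) - 168667) - 270517 = ((25*0 + 245) - 168667) - 270517 = ((0 + 245) - 168667) - 270517 = (245 - 168667) - 270517 = -168422 - 270517 = -438939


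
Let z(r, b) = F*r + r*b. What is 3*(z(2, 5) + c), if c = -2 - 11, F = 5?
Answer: 21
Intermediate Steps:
z(r, b) = 5*r + b*r (z(r, b) = 5*r + r*b = 5*r + b*r)
c = -13
3*(z(2, 5) + c) = 3*(2*(5 + 5) - 13) = 3*(2*10 - 13) = 3*(20 - 13) = 3*7 = 21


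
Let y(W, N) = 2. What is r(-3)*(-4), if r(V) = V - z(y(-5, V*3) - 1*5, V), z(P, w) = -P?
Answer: 24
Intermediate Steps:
r(V) = -3 + V (r(V) = V - (-1)*(2 - 1*5) = V - (-1)*(2 - 5) = V - (-1)*(-3) = V - 1*3 = V - 3 = -3 + V)
r(-3)*(-4) = (-3 - 3)*(-4) = -6*(-4) = 24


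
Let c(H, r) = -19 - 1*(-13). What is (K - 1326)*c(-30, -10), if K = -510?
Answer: 11016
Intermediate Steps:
c(H, r) = -6 (c(H, r) = -19 + 13 = -6)
(K - 1326)*c(-30, -10) = (-510 - 1326)*(-6) = -1836*(-6) = 11016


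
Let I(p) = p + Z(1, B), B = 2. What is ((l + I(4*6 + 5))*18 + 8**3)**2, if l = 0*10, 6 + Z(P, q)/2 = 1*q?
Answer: 792100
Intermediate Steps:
Z(P, q) = -12 + 2*q (Z(P, q) = -12 + 2*(1*q) = -12 + 2*q)
l = 0
I(p) = -8 + p (I(p) = p + (-12 + 2*2) = p + (-12 + 4) = p - 8 = -8 + p)
((l + I(4*6 + 5))*18 + 8**3)**2 = ((0 + (-8 + (4*6 + 5)))*18 + 8**3)**2 = ((0 + (-8 + (24 + 5)))*18 + 512)**2 = ((0 + (-8 + 29))*18 + 512)**2 = ((0 + 21)*18 + 512)**2 = (21*18 + 512)**2 = (378 + 512)**2 = 890**2 = 792100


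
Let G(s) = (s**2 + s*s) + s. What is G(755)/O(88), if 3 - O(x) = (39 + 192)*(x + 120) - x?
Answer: -1140805/47957 ≈ -23.788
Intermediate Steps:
O(x) = -27717 - 230*x (O(x) = 3 - ((39 + 192)*(x + 120) - x) = 3 - (231*(120 + x) - x) = 3 - ((27720 + 231*x) - x) = 3 - (27720 + 230*x) = 3 + (-27720 - 230*x) = -27717 - 230*x)
G(s) = s + 2*s**2 (G(s) = (s**2 + s**2) + s = 2*s**2 + s = s + 2*s**2)
G(755)/O(88) = (755*(1 + 2*755))/(-27717 - 230*88) = (755*(1 + 1510))/(-27717 - 20240) = (755*1511)/(-47957) = 1140805*(-1/47957) = -1140805/47957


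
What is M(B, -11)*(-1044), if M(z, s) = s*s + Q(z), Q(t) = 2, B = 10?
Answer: -128412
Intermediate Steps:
M(z, s) = 2 + s² (M(z, s) = s*s + 2 = s² + 2 = 2 + s²)
M(B, -11)*(-1044) = (2 + (-11)²)*(-1044) = (2 + 121)*(-1044) = 123*(-1044) = -128412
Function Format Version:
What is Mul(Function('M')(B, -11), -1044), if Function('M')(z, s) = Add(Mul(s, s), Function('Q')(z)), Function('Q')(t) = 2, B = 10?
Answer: -128412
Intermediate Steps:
Function('M')(z, s) = Add(2, Pow(s, 2)) (Function('M')(z, s) = Add(Mul(s, s), 2) = Add(Pow(s, 2), 2) = Add(2, Pow(s, 2)))
Mul(Function('M')(B, -11), -1044) = Mul(Add(2, Pow(-11, 2)), -1044) = Mul(Add(2, 121), -1044) = Mul(123, -1044) = -128412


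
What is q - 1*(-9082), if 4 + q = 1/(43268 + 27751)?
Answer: 644710483/71019 ≈ 9078.0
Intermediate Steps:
q = -284075/71019 (q = -4 + 1/(43268 + 27751) = -4 + 1/71019 = -284075/71019 ≈ -4.0000)
q - 1*(-9082) = -284075/71019 - 1*(-9082) = -284075/71019 + 9082 = 644710483/71019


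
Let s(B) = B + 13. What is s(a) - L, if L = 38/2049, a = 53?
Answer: 135196/2049 ≈ 65.981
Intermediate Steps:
L = 38/2049 (L = 38*(1/2049) = 38/2049 ≈ 0.018546)
s(B) = 13 + B
s(a) - L = (13 + 53) - 1*38/2049 = 66 - 38/2049 = 135196/2049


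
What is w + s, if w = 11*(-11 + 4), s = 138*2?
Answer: 199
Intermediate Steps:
s = 276
w = -77 (w = 11*(-7) = -77)
w + s = -77 + 276 = 199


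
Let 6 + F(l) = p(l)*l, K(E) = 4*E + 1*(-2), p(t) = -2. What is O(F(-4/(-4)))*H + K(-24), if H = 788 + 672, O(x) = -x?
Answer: 11582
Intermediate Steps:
K(E) = -2 + 4*E (K(E) = 4*E - 2 = -2 + 4*E)
F(l) = -6 - 2*l
H = 1460
O(F(-4/(-4)))*H + K(-24) = -(-6 - (-8)/(-4))*1460 + (-2 + 4*(-24)) = -(-6 - (-8)*(-1)/4)*1460 + (-2 - 96) = -(-6 - 2*1)*1460 - 98 = -(-6 - 2)*1460 - 98 = -1*(-8)*1460 - 98 = 8*1460 - 98 = 11680 - 98 = 11582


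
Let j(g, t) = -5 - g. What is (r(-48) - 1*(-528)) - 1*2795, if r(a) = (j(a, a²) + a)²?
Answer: -2242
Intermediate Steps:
r(a) = 25 (r(a) = ((-5 - a) + a)² = (-5)² = 25)
(r(-48) - 1*(-528)) - 1*2795 = (25 - 1*(-528)) - 1*2795 = (25 + 528) - 2795 = 553 - 2795 = -2242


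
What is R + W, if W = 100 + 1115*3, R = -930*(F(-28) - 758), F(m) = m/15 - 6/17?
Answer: 12077637/17 ≈ 7.1045e+5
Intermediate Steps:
F(m) = -6/17 + m/15 (F(m) = m*(1/15) - 6*1/17 = m/15 - 6/17 = -6/17 + m/15)
R = 12019072/17 (R = -930*((-6/17 + (1/15)*(-28)) - 758) = -930*((-6/17 - 28/15) - 758) = -930*(-566/255 - 758) = -930*(-193856/255) = 12019072/17 ≈ 7.0700e+5)
W = 3445 (W = 100 + 3345 = 3445)
R + W = 12019072/17 + 3445 = 12077637/17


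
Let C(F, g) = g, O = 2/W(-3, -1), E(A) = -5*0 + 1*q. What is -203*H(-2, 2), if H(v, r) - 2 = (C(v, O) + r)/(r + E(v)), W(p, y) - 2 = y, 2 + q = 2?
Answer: -812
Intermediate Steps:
q = 0 (q = -2 + 2 = 0)
W(p, y) = 2 + y
E(A) = 0 (E(A) = -5*0 + 1*0 = 0 + 0 = 0)
O = 2 (O = 2/(2 - 1) = 2/1 = 2*1 = 2)
H(v, r) = 2 + (2 + r)/r (H(v, r) = 2 + (2 + r)/(r + 0) = 2 + (2 + r)/r)
-203*H(-2, 2) = -203*(3 + 2/2) = -203*(3 + 2*(½)) = -203*(3 + 1) = -203*4 = -812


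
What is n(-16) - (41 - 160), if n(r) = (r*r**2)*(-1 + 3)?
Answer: -8073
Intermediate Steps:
n(r) = 2*r**3 (n(r) = r**3*2 = 2*r**3)
n(-16) - (41 - 160) = 2*(-16)**3 - (41 - 160) = 2*(-4096) - 1*(-119) = -8192 + 119 = -8073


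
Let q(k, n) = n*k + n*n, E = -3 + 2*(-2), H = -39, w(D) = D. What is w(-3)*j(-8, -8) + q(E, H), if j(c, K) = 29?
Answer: 1707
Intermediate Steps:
E = -7 (E = -3 - 4 = -7)
q(k, n) = n² + k*n (q(k, n) = k*n + n² = n² + k*n)
w(-3)*j(-8, -8) + q(E, H) = -3*29 - 39*(-7 - 39) = -87 - 39*(-46) = -87 + 1794 = 1707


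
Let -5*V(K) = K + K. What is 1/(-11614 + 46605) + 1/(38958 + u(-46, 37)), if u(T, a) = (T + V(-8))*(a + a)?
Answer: 353909/6261779414 ≈ 5.6519e-5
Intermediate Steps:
V(K) = -2*K/5 (V(K) = -(K + K)/5 = -2*K/5)
u(T, a) = 2*a*(16/5 + T) (u(T, a) = (T - ⅖*(-8))*(a + a) = (T + 16/5)*(2*a) = (16/5 + T)*(2*a) = 2*a*(16/5 + T))
1/(-11614 + 46605) + 1/(38958 + u(-46, 37)) = 1/(-11614 + 46605) + 1/(38958 + (⅖)*37*(16 + 5*(-46))) = 1/34991 + 1/(38958 + (⅖)*37*(16 - 230)) = 1/34991 + 1/(38958 + (⅖)*37*(-214)) = 1/34991 + 1/(38958 - 15836/5) = 1/34991 + 1/(178954/5) = 1/34991 + 5/178954 = 353909/6261779414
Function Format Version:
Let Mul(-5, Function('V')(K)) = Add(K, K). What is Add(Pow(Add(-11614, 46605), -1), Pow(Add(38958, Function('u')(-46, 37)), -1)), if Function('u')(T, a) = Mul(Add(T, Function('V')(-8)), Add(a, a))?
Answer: Rational(353909, 6261779414) ≈ 5.6519e-5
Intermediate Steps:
Function('V')(K) = Mul(Rational(-2, 5), K) (Function('V')(K) = Mul(Rational(-1, 5), Add(K, K)) = Mul(Rational(-1, 5), Mul(2, K)) = Mul(Rational(-2, 5), K))
Function('u')(T, a) = Mul(2, a, Add(Rational(16, 5), T)) (Function('u')(T, a) = Mul(Add(T, Mul(Rational(-2, 5), -8)), Add(a, a)) = Mul(Add(T, Rational(16, 5)), Mul(2, a)) = Mul(Add(Rational(16, 5), T), Mul(2, a)) = Mul(2, a, Add(Rational(16, 5), T)))
Add(Pow(Add(-11614, 46605), -1), Pow(Add(38958, Function('u')(-46, 37)), -1)) = Add(Pow(Add(-11614, 46605), -1), Pow(Add(38958, Mul(Rational(2, 5), 37, Add(16, Mul(5, -46)))), -1)) = Add(Pow(34991, -1), Pow(Add(38958, Mul(Rational(2, 5), 37, Add(16, -230))), -1)) = Add(Rational(1, 34991), Pow(Add(38958, Mul(Rational(2, 5), 37, -214)), -1)) = Add(Rational(1, 34991), Pow(Add(38958, Rational(-15836, 5)), -1)) = Add(Rational(1, 34991), Pow(Rational(178954, 5), -1)) = Add(Rational(1, 34991), Rational(5, 178954)) = Rational(353909, 6261779414)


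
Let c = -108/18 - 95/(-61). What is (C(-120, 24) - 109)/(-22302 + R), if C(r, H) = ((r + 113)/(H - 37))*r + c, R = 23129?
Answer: -141200/655811 ≈ -0.21531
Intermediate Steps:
c = -271/61 (c = -108*1/18 - 95*(-1/61) = -6 + 95/61 = -271/61 ≈ -4.4426)
C(r, H) = -271/61 + r*(113 + r)/(-37 + H) (C(r, H) = ((r + 113)/(H - 37))*r - 271/61 = ((113 + r)/(-37 + H))*r - 271/61 = r*(113 + r)/(-37 + H) - 271/61 = -271/61 + r*(113 + r)/(-37 + H))
(C(-120, 24) - 109)/(-22302 + R) = ((10027 - 271*24 + 61*(-120)**2 + 6893*(-120))/(61*(-37 + 24)) - 109)/(-22302 + 23129) = ((1/61)*(10027 - 6504 + 61*14400 - 827160)/(-13) - 109)/827 = ((1/61)*(-1/13)*(10027 - 6504 + 878400 - 827160) - 109)*(1/827) = ((1/61)*(-1/13)*54763 - 109)*(1/827) = (-54763/793 - 109)*(1/827) = -141200/793*1/827 = -141200/655811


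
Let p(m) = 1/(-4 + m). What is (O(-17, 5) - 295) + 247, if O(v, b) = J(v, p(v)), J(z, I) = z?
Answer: -65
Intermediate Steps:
O(v, b) = v
(O(-17, 5) - 295) + 247 = (-17 - 295) + 247 = -312 + 247 = -65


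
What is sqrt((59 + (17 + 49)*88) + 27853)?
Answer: 2*sqrt(8430) ≈ 183.63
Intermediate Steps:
sqrt((59 + (17 + 49)*88) + 27853) = sqrt((59 + 66*88) + 27853) = sqrt((59 + 5808) + 27853) = sqrt(5867 + 27853) = sqrt(33720) = 2*sqrt(8430)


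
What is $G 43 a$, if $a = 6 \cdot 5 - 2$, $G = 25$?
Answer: $30100$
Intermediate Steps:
$a = 28$ ($a = 30 - 2 = 28$)
$G 43 a = 25 \cdot 43 \cdot 28 = 1075 \cdot 28 = 30100$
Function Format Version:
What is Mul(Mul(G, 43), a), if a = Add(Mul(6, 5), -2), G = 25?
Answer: 30100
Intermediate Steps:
a = 28 (a = Add(30, -2) = 28)
Mul(Mul(G, 43), a) = Mul(Mul(25, 43), 28) = Mul(1075, 28) = 30100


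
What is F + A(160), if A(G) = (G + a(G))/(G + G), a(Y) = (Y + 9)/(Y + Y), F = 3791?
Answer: 388249769/102400 ≈ 3791.5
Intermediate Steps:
a(Y) = (9 + Y)/(2*Y) (a(Y) = (9 + Y)/((2*Y)) = (9 + Y)*(1/(2*Y)) = (9 + Y)/(2*Y))
A(G) = (G + (9 + G)/(2*G))/(2*G) (A(G) = (G + (9 + G)/(2*G))/(G + G) = (G + (9 + G)/(2*G))/((2*G)) = (G + (9 + G)/(2*G))*(1/(2*G)) = (G + (9 + G)/(2*G))/(2*G))
F + A(160) = 3791 + (¼)*(9 + 160 + 2*160²)/160² = 3791 + (¼)*(1/25600)*(9 + 160 + 2*25600) = 3791 + (¼)*(1/25600)*(9 + 160 + 51200) = 3791 + (¼)*(1/25600)*51369 = 3791 + 51369/102400 = 388249769/102400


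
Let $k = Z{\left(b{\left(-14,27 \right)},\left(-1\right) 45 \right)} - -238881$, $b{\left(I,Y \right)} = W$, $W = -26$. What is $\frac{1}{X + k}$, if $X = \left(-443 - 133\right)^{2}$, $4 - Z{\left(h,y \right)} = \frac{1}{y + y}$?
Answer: $\frac{90}{51359491} \approx 1.7524 \cdot 10^{-6}$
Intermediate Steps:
$b{\left(I,Y \right)} = -26$
$Z{\left(h,y \right)} = 4 - \frac{1}{2 y}$ ($Z{\left(h,y \right)} = 4 - \frac{1}{y + y} = 4 - \frac{1}{2 y}$)
$k = \frac{21499651}{90}$ ($k = \left(4 - \frac{1}{2 \left(\left(-1\right) 45\right)}\right) - -238881 = \left(4 - \frac{1}{2 \left(-45\right)}\right) + 238881 = \left(4 - - \frac{1}{90}\right) + 238881 = \left(4 + \frac{1}{90}\right) + 238881 = \frac{361}{90} + 238881 = \frac{21499651}{90} \approx 2.3889 \cdot 10^{5}$)
$X = 331776$ ($X = \left(-576\right)^{2} = 331776$)
$\frac{1}{X + k} = \frac{1}{331776 + \frac{21499651}{90}} = \frac{1}{\frac{51359491}{90}} = \frac{90}{51359491}$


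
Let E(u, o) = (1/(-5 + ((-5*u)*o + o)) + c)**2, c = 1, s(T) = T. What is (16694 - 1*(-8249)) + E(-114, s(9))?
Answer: 657472864733/26357956 ≈ 24944.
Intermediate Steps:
E(u, o) = (1 + 1/(-5 + o - 5*o*u))**2 (E(u, o) = (1/(-5 + ((-5*u)*o + o)) + 1)**2 = (1/(-5 + (-5*o*u + o)) + 1)**2 = (1/(-5 + (o - 5*o*u)) + 1)**2 = (1/(-5 + o - 5*o*u) + 1)**2 = (1 + 1/(-5 + o - 5*o*u))**2)
(16694 - 1*(-8249)) + E(-114, s(9)) = (16694 - 1*(-8249)) + (4 - 1*9 + 5*9*(-114))**2/(5 - 1*9 + 5*9*(-114))**2 = (16694 + 8249) + (4 - 9 - 5130)**2/(5 - 9 - 5130)**2 = 24943 + (-5135)**2/(-5134)**2 = 24943 + 26368225*(1/26357956) = 24943 + 26368225/26357956 = 657472864733/26357956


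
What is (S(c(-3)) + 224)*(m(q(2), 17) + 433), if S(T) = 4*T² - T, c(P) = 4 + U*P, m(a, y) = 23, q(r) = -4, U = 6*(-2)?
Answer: 3002304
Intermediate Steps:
U = -12
c(P) = 4 - 12*P
S(T) = -T + 4*T²
(S(c(-3)) + 224)*(m(q(2), 17) + 433) = ((4 - 12*(-3))*(-1 + 4*(4 - 12*(-3))) + 224)*(23 + 433) = ((4 + 36)*(-1 + 4*(4 + 36)) + 224)*456 = (40*(-1 + 4*40) + 224)*456 = (40*(-1 + 160) + 224)*456 = (40*159 + 224)*456 = (6360 + 224)*456 = 6584*456 = 3002304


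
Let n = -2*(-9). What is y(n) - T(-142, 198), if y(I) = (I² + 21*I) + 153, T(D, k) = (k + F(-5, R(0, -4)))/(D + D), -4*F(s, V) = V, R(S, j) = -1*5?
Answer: 972077/1136 ≈ 855.70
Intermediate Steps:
R(S, j) = -5
F(s, V) = -V/4
T(D, k) = (5/4 + k)/(2*D) (T(D, k) = (k - ¼*(-5))/(D + D) = (k + 5/4)/((2*D)) = (5/4 + k)*(1/(2*D)) = (5/4 + k)/(2*D))
n = 18
y(I) = 153 + I² + 21*I
y(n) - T(-142, 198) = (153 + 18² + 21*18) - (5 + 4*198)/(8*(-142)) = (153 + 324 + 378) - (-1)*(5 + 792)/(8*142) = 855 - (-1)*797/(8*142) = 855 - 1*(-797/1136) = 855 + 797/1136 = 972077/1136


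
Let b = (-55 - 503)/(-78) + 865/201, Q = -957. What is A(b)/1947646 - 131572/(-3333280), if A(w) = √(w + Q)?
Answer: 32893/833320 + I*√6455946939/5089198998 ≈ 0.039472 + 1.5788e-5*I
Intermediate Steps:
b = 29938/2613 (b = -558*(-1/78) + 865*(1/201) = 93/13 + 865/201 = 29938/2613 ≈ 11.457)
A(w) = √(-957 + w) (A(w) = √(w - 957) = √(-957 + w))
A(b)/1947646 - 131572/(-3333280) = √(-957 + 29938/2613)/1947646 - 131572/(-3333280) = √(-2470703/2613)*(1/1947646) - 131572*(-1/3333280) = (I*√6455946939/2613)*(1/1947646) + 32893/833320 = I*√6455946939/5089198998 + 32893/833320 = 32893/833320 + I*√6455946939/5089198998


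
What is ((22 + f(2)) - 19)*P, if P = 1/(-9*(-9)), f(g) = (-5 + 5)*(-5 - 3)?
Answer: 1/27 ≈ 0.037037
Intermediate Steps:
f(g) = 0 (f(g) = 0*(-8) = 0)
P = 1/81 ≈ 0.012346
((22 + f(2)) - 19)*P = ((22 + 0) - 19)*(1/81) = (22 - 19)*(1/81) = 3*(1/81) = 1/27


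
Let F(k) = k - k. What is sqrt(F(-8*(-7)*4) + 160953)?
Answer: sqrt(160953) ≈ 401.19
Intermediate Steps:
F(k) = 0
sqrt(F(-8*(-7)*4) + 160953) = sqrt(0 + 160953) = sqrt(160953)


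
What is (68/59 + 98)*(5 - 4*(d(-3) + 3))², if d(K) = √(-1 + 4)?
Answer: 567450/59 + 327600*√3/59 ≈ 19235.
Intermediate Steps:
d(K) = √3
(68/59 + 98)*(5 - 4*(d(-3) + 3))² = (68/59 + 98)*(5 - 4*(√3 + 3))² = (68*(1/59) + 98)*(5 - 4*(3 + √3))² = (68/59 + 98)*(5 + (-12 - 4*√3))² = 5850*(-7 - 4*√3)²/59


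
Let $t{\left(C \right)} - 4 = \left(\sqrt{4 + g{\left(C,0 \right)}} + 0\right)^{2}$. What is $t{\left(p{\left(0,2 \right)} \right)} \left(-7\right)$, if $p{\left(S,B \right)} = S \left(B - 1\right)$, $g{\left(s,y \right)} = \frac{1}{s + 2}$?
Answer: $- \frac{119}{2} \approx -59.5$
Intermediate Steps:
$g{\left(s,y \right)} = \frac{1}{2 + s}$
$p{\left(S,B \right)} = S \left(-1 + B\right)$
$t{\left(C \right)} = 8 + \frac{1}{2 + C}$ ($t{\left(C \right)} = 4 + \left(\sqrt{4 + \frac{1}{2 + C}} + 0\right)^{2} = 4 + \left(\sqrt{4 + \frac{1}{2 + C}}\right)^{2} = 4 + \left(4 + \frac{1}{2 + C}\right) = 8 + \frac{1}{2 + C}$)
$t{\left(p{\left(0,2 \right)} \right)} \left(-7\right) = \frac{17 + 8 \cdot 0 \left(-1 + 2\right)}{2 + 0 \left(-1 + 2\right)} \left(-7\right) = \frac{17 + 8 \cdot 0 \cdot 1}{2 + 0 \cdot 1} \left(-7\right) = \frac{17 + 8 \cdot 0}{2 + 0} \left(-7\right) = \frac{17 + 0}{2} \left(-7\right) = \frac{1}{2} \cdot 17 \left(-7\right) = \frac{17}{2} \left(-7\right) = - \frac{119}{2}$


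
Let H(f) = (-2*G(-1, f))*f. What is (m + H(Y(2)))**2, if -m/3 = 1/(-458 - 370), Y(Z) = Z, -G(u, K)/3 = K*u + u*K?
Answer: 175483009/76176 ≈ 2303.7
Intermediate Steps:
G(u, K) = -6*K*u (G(u, K) = -3*(K*u + u*K) = -3*(K*u + K*u) = -6*K*u)
m = 1/276 (m = -3/(-458 - 370) = -3/(-828) = -3*(-1/828) = 1/276 ≈ 0.0036232)
H(f) = -12*f**2 (H(f) = (-(-12)*f*(-1))*f = (-12*f)*f = -12*f**2)
(m + H(Y(2)))**2 = (1/276 - 12*2**2)**2 = (1/276 - 12*4)**2 = (1/276 - 48)**2 = (-13247/276)**2 = 175483009/76176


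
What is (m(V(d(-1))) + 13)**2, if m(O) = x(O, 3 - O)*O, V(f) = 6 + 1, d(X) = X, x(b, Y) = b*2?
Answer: 12321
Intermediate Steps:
x(b, Y) = 2*b
V(f) = 7
m(O) = 2*O**2 (m(O) = (2*O)*O = 2*O**2)
(m(V(d(-1))) + 13)**2 = (2*7**2 + 13)**2 = (2*49 + 13)**2 = (98 + 13)**2 = 111**2 = 12321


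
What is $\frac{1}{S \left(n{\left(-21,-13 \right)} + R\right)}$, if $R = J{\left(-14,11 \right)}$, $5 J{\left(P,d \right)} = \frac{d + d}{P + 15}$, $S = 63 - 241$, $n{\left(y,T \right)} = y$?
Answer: $\frac{5}{14774} \approx 0.00033843$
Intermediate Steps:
$S = -178$
$J{\left(P,d \right)} = \frac{2 d}{5 \left(15 + P\right)}$ ($J{\left(P,d \right)} = \frac{\left(d + d\right) \frac{1}{P + 15}}{5} = \frac{2 d \frac{1}{15 + P}}{5} = \frac{2 d}{5 \left(15 + P\right)}$)
$R = \frac{22}{5}$ ($R = \frac{2}{5} \cdot 11 \frac{1}{15 - 14} = \frac{2}{5} \cdot 11 \cdot 1^{-1} = \frac{2}{5} \cdot 11 \cdot 1 = \frac{22}{5} \approx 4.4$)
$\frac{1}{S \left(n{\left(-21,-13 \right)} + R\right)} = \frac{1}{\left(-178\right) \left(-21 + \frac{22}{5}\right)} = \frac{1}{\left(-178\right) \left(- \frac{83}{5}\right)} = \frac{1}{\frac{14774}{5}} = \frac{5}{14774}$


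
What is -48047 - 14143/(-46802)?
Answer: -2248681551/46802 ≈ -48047.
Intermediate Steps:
-48047 - 14143/(-46802) = -48047 - 14143*(-1)/46802 = -48047 - 1*(-14143/46802) = -48047 + 14143/46802 = -2248681551/46802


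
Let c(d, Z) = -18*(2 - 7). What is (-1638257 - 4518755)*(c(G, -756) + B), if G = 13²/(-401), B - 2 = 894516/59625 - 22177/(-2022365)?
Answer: -5296689988337356172/8038900875 ≈ -6.5888e+8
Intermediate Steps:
B = 136768478681/8038900875 (B = 2 + (894516/59625 - 22177/(-2022365)) = 2 + (894516*(1/59625) - 22177*(-1/2022365)) = 2 + (298172/19875 + 22177/2022365) = 2 + 120690676931/8038900875 = 136768478681/8038900875 ≈ 17.013)
G = -169/401 (G = 169*(-1/401) = -169/401 ≈ -0.42145)
c(d, Z) = 90 (c(d, Z) = -18*(-5) = 90)
(-1638257 - 4518755)*(c(G, -756) + B) = (-1638257 - 4518755)*(90 + 136768478681/8038900875) = -6157012*860269557431/8038900875 = -5296689988337356172/8038900875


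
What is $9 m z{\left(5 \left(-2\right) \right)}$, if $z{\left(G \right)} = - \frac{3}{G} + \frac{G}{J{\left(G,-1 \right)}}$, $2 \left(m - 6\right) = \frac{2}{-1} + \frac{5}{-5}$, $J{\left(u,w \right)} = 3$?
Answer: $- \frac{2457}{20} \approx -122.85$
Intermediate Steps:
$m = \frac{9}{2}$ ($m = 6 + \frac{\frac{2}{-1} + \frac{5}{-5}}{2} = 6 + \frac{2 \left(-1\right) + 5 \left(- \frac{1}{5}\right)}{2} = 6 + \frac{-2 - 1}{2} = 6 + \frac{1}{2} \left(-3\right) = 6 - \frac{3}{2} = \frac{9}{2} \approx 4.5$)
$z{\left(G \right)} = - \frac{3}{G} + \frac{G}{3}$
$9 m z{\left(5 \left(-2\right) \right)} = 9 \cdot \frac{9}{2} \left(- \frac{3}{5 \left(-2\right)} + \frac{5 \left(-2\right)}{3}\right) = \frac{81 \left(- \frac{3}{-10} + \frac{1}{3} \left(-10\right)\right)}{2} = \frac{81 \left(\left(-3\right) \left(- \frac{1}{10}\right) - \frac{10}{3}\right)}{2} = \frac{81 \left(\frac{3}{10} - \frac{10}{3}\right)}{2} = \frac{81}{2} \left(- \frac{91}{30}\right) = - \frac{2457}{20}$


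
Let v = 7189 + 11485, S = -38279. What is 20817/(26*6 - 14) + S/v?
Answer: 95825260/662927 ≈ 144.55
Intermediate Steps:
v = 18674
20817/(26*6 - 14) + S/v = 20817/(26*6 - 14) - 38279/18674 = 20817/(156 - 14) - 38279*1/18674 = 20817/142 - 38279/18674 = 95825260/662927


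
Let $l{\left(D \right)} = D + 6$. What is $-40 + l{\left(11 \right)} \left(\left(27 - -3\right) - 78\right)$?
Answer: $-856$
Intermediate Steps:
$l{\left(D \right)} = 6 + D$
$-40 + l{\left(11 \right)} \left(\left(27 - -3\right) - 78\right) = -40 + \left(6 + 11\right) \left(\left(27 - -3\right) - 78\right) = -40 + 17 \left(\left(27 + 3\right) - 78\right) = -40 + 17 \left(30 - 78\right) = -40 + 17 \left(-48\right) = -40 - 816 = -856$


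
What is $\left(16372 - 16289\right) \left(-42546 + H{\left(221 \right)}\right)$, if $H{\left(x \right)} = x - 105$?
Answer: $-3521690$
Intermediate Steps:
$H{\left(x \right)} = -105 + x$
$\left(16372 - 16289\right) \left(-42546 + H{\left(221 \right)}\right) = \left(16372 - 16289\right) \left(-42546 + \left(-105 + 221\right)\right) = 83 \left(-42546 + 116\right) = 83 \left(-42430\right) = -3521690$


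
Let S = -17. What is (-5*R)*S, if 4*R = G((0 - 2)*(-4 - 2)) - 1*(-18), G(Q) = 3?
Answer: 1785/4 ≈ 446.25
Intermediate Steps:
R = 21/4 (R = (3 - 1*(-18))/4 = (3 + 18)/4 = (1/4)*21 = 21/4 ≈ 5.2500)
(-5*R)*S = -5*21/4*(-17) = -105/4*(-17) = 1785/4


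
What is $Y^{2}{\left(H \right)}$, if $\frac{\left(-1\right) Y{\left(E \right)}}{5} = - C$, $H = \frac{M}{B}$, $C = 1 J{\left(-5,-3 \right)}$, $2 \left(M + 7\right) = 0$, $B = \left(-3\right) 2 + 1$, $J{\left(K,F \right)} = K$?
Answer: $625$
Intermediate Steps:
$B = -5$ ($B = -6 + 1 = -5$)
$M = -7$ ($M = -7 + \frac{1}{2} \cdot 0 = -7 + 0 = -7$)
$C = -5$ ($C = 1 \left(-5\right) = -5$)
$H = \frac{7}{5}$ ($H = - \frac{7}{-5} = \left(-7\right) \left(- \frac{1}{5}\right) = \frac{7}{5} \approx 1.4$)
$Y{\left(E \right)} = -25$ ($Y{\left(E \right)} = - 5 \left(\left(-1\right) \left(-5\right)\right) = \left(-5\right) 5 = -25$)
$Y^{2}{\left(H \right)} = \left(-25\right)^{2} = 625$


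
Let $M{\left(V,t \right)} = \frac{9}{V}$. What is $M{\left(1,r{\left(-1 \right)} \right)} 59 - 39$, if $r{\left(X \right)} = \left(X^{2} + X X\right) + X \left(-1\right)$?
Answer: $492$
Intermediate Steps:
$r{\left(X \right)} = - X + 2 X^{2}$ ($r{\left(X \right)} = \left(X^{2} + X^{2}\right) - X = 2 X^{2} - X = - X + 2 X^{2}$)
$M{\left(1,r{\left(-1 \right)} \right)} 59 - 39 = \frac{9}{1} \cdot 59 - 39 = 9 \cdot 1 \cdot 59 - 39 = 9 \cdot 59 - 39 = 531 - 39 = 492$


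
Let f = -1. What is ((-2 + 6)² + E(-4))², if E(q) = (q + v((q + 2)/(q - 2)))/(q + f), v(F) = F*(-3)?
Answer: 289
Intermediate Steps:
v(F) = -3*F
E(q) = (q - 3*(2 + q)/(-2 + q))/(-1 + q) (E(q) = (q - 3*(q + 2)/(q - 2))/(q - 1) = (q - 3*(2 + q)/(-2 + q))/(-1 + q))
((-2 + 6)² + E(-4))² = ((-2 + 6)² + (-6 - 3*(-4) - 4*(-2 - 4))/((-1 - 4)*(-2 - 4)))² = (4² + (-6 + 12 - 4*(-6))/(-5*(-6)))² = (16 - ⅕*(-⅙)*(-6 + 12 + 24))² = (16 - ⅕*(-⅙)*30)² = (16 + 1)² = 17² = 289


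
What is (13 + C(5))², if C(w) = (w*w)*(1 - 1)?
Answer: 169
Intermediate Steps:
C(w) = 0 (C(w) = w²*0 = 0)
(13 + C(5))² = (13 + 0)² = 13² = 169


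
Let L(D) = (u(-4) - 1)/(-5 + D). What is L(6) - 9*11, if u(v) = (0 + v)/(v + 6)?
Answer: -102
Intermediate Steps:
u(v) = v/(6 + v)
L(D) = -3/(-5 + D) (L(D) = (-4/(6 - 4) - 1)/(-5 + D) = (-4/2 - 1)/(-5 + D) = (-4*½ - 1)/(-5 + D) = (-2 - 1)/(-5 + D) = -3/(-5 + D))
L(6) - 9*11 = -3/(-5 + 6) - 9*11 = -3/1 - 99 = -3*1 - 99 = -3 - 99 = -102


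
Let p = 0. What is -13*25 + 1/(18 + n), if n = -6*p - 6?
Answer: -3899/12 ≈ -324.92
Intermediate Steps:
n = -6 (n = -6*0 - 6 = 0 - 6 = -6)
-13*25 + 1/(18 + n) = -13*25 + 1/(18 - 6) = -325 + 1/12 = -3899/12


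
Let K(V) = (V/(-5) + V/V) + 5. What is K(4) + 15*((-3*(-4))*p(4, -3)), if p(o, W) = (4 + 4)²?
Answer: 57626/5 ≈ 11525.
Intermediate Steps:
p(o, W) = 64 (p(o, W) = 8² = 64)
K(V) = 6 - V/5 (K(V) = (V*(-⅕) + 1) + 5 = (-V/5 + 1) + 5 = (1 - V/5) + 5 = 6 - V/5)
K(4) + 15*((-3*(-4))*p(4, -3)) = (6 - ⅕*4) + 15*(-3*(-4)*64) = (6 - ⅘) + 15*(12*64) = 26/5 + 15*768 = 26/5 + 11520 = 57626/5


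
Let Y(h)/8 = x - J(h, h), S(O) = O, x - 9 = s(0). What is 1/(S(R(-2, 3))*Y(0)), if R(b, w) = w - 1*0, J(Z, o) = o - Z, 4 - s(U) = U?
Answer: 1/312 ≈ 0.0032051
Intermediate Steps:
s(U) = 4 - U
R(b, w) = w (R(b, w) = w + 0 = w)
x = 13 (x = 9 + (4 - 1*0) = 9 + (4 + 0) = 9 + 4 = 13)
Y(h) = 104 (Y(h) = 8*(13 - (h - h)) = 8*(13 - 1*0) = 8*(13 + 0) = 8*13 = 104)
1/(S(R(-2, 3))*Y(0)) = 1/(3*104) = 1/312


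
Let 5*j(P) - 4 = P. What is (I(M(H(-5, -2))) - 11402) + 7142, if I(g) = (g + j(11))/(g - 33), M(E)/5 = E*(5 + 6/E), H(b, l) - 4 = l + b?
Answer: -55373/13 ≈ -4259.5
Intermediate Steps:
H(b, l) = 4 + b + l (H(b, l) = 4 + (l + b) = 4 + (b + l) = 4 + b + l)
j(P) = ⅘ + P/5
M(E) = 5*E*(5 + 6/E) (M(E) = 5*(E*(5 + 6/E)) = 5*E*(5 + 6/E))
I(g) = (3 + g)/(-33 + g) (I(g) = (g + (⅘ + (⅕)*11))/(g - 33) = (g + (⅘ + 11/5))/(-33 + g) = (g + 3)/(-33 + g) = (3 + g)/(-33 + g))
(I(M(H(-5, -2))) - 11402) + 7142 = ((3 + (30 + 25*(4 - 5 - 2)))/(-33 + (30 + 25*(4 - 5 - 2))) - 11402) + 7142 = ((3 + (30 + 25*(-3)))/(-33 + (30 + 25*(-3))) - 11402) + 7142 = ((3 + (30 - 75))/(-33 + (30 - 75)) - 11402) + 7142 = ((3 - 45)/(-33 - 45) - 11402) + 7142 = (-42/(-78) - 11402) + 7142 = (-1/78*(-42) - 11402) + 7142 = (7/13 - 11402) + 7142 = -148219/13 + 7142 = -55373/13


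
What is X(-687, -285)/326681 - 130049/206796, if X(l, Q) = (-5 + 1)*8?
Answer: -42491154841/67556324076 ≈ -0.62897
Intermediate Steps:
X(l, Q) = -32 (X(l, Q) = -4*8 = -32)
X(-687, -285)/326681 - 130049/206796 = -32/326681 - 130049/206796 = -42491154841/67556324076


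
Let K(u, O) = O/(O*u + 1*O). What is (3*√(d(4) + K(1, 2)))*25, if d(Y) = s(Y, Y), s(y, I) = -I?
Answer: 75*I*√14/2 ≈ 140.31*I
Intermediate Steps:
d(Y) = -Y
K(u, O) = O/(O + O*u) (K(u, O) = O/(O*u + O) = O/(O + O*u))
(3*√(d(4) + K(1, 2)))*25 = (3*√(-1*4 + 1/(1 + 1)))*25 = (3*√(-4 + 1/2))*25 = (3*√(-4 + ½))*25 = (3*√(-7/2))*25 = (3*(I*√14/2))*25 = (3*I*√14/2)*25 = 75*I*√14/2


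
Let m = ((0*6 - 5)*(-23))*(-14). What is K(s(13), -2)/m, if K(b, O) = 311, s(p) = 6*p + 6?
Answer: -311/1610 ≈ -0.19317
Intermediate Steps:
s(p) = 6 + 6*p
m = -1610 (m = ((0 - 5)*(-23))*(-14) = -5*(-23)*(-14) = 115*(-14) = -1610)
K(s(13), -2)/m = 311/(-1610) = 311*(-1/1610) = -311/1610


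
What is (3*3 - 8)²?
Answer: 1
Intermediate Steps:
(3*3 - 8)² = (9 - 8)² = 1² = 1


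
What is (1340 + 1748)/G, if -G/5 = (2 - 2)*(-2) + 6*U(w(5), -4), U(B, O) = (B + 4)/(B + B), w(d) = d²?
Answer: -15440/87 ≈ -177.47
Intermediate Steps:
U(B, O) = (4 + B)/(2*B) (U(B, O) = (4 + B)/((2*B)) = (4 + B)*(1/(2*B)) = (4 + B)/(2*B))
G = -87/5 (G = -5*((2 - 2)*(-2) + 6*((4 + 5²)/(2*(5²)))) = -5*(0*(-2) + 6*((½)*(4 + 25)/25)) = -5*(0 + 6*((½)*(1/25)*29)) = -5*(0 + 6*(29/50)) = -5*(0 + 87/25) = -5*87/25 = -87/5 ≈ -17.400)
(1340 + 1748)/G = (1340 + 1748)/(-87/5) = 3088*(-5/87) = -15440/87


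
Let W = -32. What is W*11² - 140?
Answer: -4012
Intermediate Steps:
W*11² - 140 = -32*11² - 140 = -32*121 - 140 = -3872 - 140 = -4012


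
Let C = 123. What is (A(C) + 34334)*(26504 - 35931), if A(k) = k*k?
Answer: -466287701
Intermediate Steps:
A(k) = k²
(A(C) + 34334)*(26504 - 35931) = (123² + 34334)*(26504 - 35931) = (15129 + 34334)*(-9427) = 49463*(-9427) = -466287701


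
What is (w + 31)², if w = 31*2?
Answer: 8649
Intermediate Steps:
w = 62
(w + 31)² = (62 + 31)² = 93² = 8649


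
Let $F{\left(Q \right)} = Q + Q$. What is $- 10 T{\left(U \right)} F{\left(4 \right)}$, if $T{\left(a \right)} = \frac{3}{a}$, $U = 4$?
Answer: $-60$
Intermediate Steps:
$F{\left(Q \right)} = 2 Q$
$- 10 T{\left(U \right)} F{\left(4 \right)} = - 10 \cdot \frac{3}{4} \cdot 2 \cdot 4 = - 10 \cdot 3 \cdot \frac{1}{4} \cdot 8 = \left(-10\right) \frac{3}{4} \cdot 8 = \left(- \frac{15}{2}\right) 8 = -60$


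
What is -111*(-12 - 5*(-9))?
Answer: -3663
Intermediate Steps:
-111*(-12 - 5*(-9)) = -111*(-12 + 45) = -111*33 = -3663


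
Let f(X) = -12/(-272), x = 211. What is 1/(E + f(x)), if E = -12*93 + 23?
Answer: -68/74321 ≈ -0.00091495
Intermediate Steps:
f(X) = 3/68 (f(X) = -12*(-1/272) = 3/68)
E = -1093 (E = -1116 + 23 = -1093)
1/(E + f(x)) = 1/(-1093 + 3/68) = 1/(-74321/68) = -68/74321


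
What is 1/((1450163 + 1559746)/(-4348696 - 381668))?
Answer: -1576788/1003303 ≈ -1.5716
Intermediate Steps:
1/((1450163 + 1559746)/(-4348696 - 381668)) = 1/(3009909/(-4730364)) = 1/(3009909*(-1/4730364)) = 1/(-1003303/1576788) = -1576788/1003303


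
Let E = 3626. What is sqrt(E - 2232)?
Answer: sqrt(1394) ≈ 37.336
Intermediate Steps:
sqrt(E - 2232) = sqrt(3626 - 2232) = sqrt(1394)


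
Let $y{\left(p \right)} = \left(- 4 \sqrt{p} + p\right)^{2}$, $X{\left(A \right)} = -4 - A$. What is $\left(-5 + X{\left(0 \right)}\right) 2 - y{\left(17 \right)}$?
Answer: $-579 + 136 \sqrt{17} \approx -18.258$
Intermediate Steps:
$y{\left(p \right)} = \left(p - 4 \sqrt{p}\right)^{2}$
$\left(-5 + X{\left(0 \right)}\right) 2 - y{\left(17 \right)} = \left(-5 - 4\right) 2 - \left(\left(-1\right) 17 + 4 \sqrt{17}\right)^{2} = \left(-5 + \left(-4 + 0\right)\right) 2 - \left(-17 + 4 \sqrt{17}\right)^{2} = \left(-5 - 4\right) 2 - \left(-17 + 4 \sqrt{17}\right)^{2} = \left(-9\right) 2 - \left(-17 + 4 \sqrt{17}\right)^{2} = -18 - \left(-17 + 4 \sqrt{17}\right)^{2}$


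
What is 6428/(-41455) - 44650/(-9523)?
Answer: 1789751906/394775965 ≈ 4.5336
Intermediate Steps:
6428/(-41455) - 44650/(-9523) = 6428*(-1/41455) - 44650*(-1/9523) = -6428/41455 + 44650/9523 = 1789751906/394775965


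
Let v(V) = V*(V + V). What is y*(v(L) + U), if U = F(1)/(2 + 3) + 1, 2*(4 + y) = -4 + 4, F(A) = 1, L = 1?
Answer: -64/5 ≈ -12.800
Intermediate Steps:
v(V) = 2*V**2 (v(V) = V*(2*V) = 2*V**2)
y = -4 (y = -4 + (-4 + 4)/2 = -4 + (1/2)*0 = -4 + 0 = -4)
U = 6/5 (U = 1/(2 + 3) + 1 = 1/5 + 1 = 6/5 ≈ 1.2000)
y*(v(L) + U) = -4*(2*1**2 + 6/5) = -4*(2*1 + 6/5) = -4*(2 + 6/5) = -4*16/5 = -64/5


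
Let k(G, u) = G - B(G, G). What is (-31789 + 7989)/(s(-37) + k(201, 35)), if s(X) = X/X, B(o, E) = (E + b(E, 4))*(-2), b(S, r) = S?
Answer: -11900/503 ≈ -23.658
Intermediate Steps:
B(o, E) = -4*E (B(o, E) = (E + E)*(-2) = (2*E)*(-2) = -4*E)
s(X) = 1
k(G, u) = 5*G (k(G, u) = G - (-4)*G = G + 4*G = 5*G)
(-31789 + 7989)/(s(-37) + k(201, 35)) = (-31789 + 7989)/(1 + 5*201) = -23800/(1 + 1005) = -23800/1006 = -23800*1/1006 = -11900/503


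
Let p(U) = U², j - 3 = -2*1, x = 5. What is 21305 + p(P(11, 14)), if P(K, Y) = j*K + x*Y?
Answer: 27866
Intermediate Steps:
j = 1 (j = 3 - 2*1 = 3 - 2 = 1)
P(K, Y) = K + 5*Y (P(K, Y) = 1*K + 5*Y = K + 5*Y)
21305 + p(P(11, 14)) = 21305 + (11 + 5*14)² = 21305 + (11 + 70)² = 21305 + 81² = 21305 + 6561 = 27866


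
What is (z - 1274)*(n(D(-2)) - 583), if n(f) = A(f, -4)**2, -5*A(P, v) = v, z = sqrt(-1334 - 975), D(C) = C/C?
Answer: 18548166/25 - 14559*I*sqrt(2309)/25 ≈ 7.4193e+5 - 27984.0*I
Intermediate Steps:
D(C) = 1
z = I*sqrt(2309) (z = sqrt(-2309) = I*sqrt(2309) ≈ 48.052*I)
A(P, v) = -v/5
n(f) = 16/25 (n(f) = (-1/5*(-4))**2 = (4/5)**2 = 16/25)
(z - 1274)*(n(D(-2)) - 583) = (I*sqrt(2309) - 1274)*(16/25 - 583) = (-1274 + I*sqrt(2309))*(-14559/25) = 18548166/25 - 14559*I*sqrt(2309)/25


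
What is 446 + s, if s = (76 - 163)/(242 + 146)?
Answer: 172961/388 ≈ 445.78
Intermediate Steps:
s = -87/388 ≈ -0.22423
446 + s = 446 - 87/388 = 172961/388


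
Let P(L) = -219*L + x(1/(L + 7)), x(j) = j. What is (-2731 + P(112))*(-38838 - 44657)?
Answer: 270842750900/119 ≈ 2.2760e+9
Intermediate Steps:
P(L) = 1/(7 + L) - 219*L (P(L) = -219*L + 1/(L + 7) = -219*L + 1/(7 + L) = 1/(7 + L) - 219*L)
(-2731 + P(112))*(-38838 - 44657) = (-2731 + (1 - 219*112*(7 + 112))/(7 + 112))*(-38838 - 44657) = (-2731 + (1 - 219*112*119)/119)*(-83495) = (-2731 + (1 - 2918832)/119)*(-83495) = (-2731 + (1/119)*(-2918831))*(-83495) = (-2731 - 2918831/119)*(-83495) = -3243820/119*(-83495) = 270842750900/119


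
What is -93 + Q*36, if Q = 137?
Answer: 4839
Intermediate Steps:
-93 + Q*36 = -93 + 137*36 = -93 + 4932 = 4839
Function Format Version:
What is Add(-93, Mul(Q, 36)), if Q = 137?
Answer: 4839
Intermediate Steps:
Add(-93, Mul(Q, 36)) = Add(-93, Mul(137, 36)) = Add(-93, 4932) = 4839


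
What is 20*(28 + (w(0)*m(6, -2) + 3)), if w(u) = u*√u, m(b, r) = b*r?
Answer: 620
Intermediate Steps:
w(u) = u^(3/2)
20*(28 + (w(0)*m(6, -2) + 3)) = 20*(28 + (0^(3/2)*(6*(-2)) + 3)) = 20*(28 + (0*(-12) + 3)) = 20*(28 + (0 + 3)) = 20*(28 + 3) = 20*31 = 620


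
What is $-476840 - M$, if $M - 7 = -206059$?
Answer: $-270788$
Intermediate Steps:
$M = -206052$ ($M = 7 - 206059 = -206052$)
$-476840 - M = -476840 - -206052 = -476840 + 206052 = -270788$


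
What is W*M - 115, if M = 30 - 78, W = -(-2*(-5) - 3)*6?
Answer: 1901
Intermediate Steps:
W = -42 (W = -(10 - 3)*6 = -1*7*6 = -7*6 = -42)
M = -48
W*M - 115 = -42*(-48) - 115 = 2016 - 115 = 1901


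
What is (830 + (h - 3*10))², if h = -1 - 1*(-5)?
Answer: 646416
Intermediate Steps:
h = 4 (h = -1 + 5 = 4)
(830 + (h - 3*10))² = (830 + (4 - 3*10))² = (830 + (4 - 30))² = (830 - 26)² = 804² = 646416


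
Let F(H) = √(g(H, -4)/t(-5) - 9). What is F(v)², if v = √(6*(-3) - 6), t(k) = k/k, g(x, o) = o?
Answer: -13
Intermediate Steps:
t(k) = 1
v = 2*I*√6 (v = √(-18 - 6) = √(-24) = 2*I*√6 ≈ 4.899*I)
F(H) = I*√13 (F(H) = √(-4/1 - 9) = √(-4*1 - 9) = √(-4 - 9) = √(-13) = I*√13)
F(v)² = (I*√13)² = -13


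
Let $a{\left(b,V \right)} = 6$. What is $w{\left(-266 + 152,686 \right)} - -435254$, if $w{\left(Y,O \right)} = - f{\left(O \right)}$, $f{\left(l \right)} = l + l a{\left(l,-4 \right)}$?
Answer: $430452$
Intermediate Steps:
$f{\left(l \right)} = 7 l$ ($f{\left(l \right)} = l + l 6 = l + 6 l = 7 l$)
$w{\left(Y,O \right)} = - 7 O$
$w{\left(-266 + 152,686 \right)} - -435254 = \left(-7\right) 686 - -435254 = -4802 + 435254 = 430452$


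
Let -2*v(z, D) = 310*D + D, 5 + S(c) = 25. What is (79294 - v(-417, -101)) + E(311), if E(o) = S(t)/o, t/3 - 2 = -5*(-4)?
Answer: 39552087/622 ≈ 63589.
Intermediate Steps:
t = 66 (t = 6 + 3*(-5*(-4)) = 6 + 3*20 = 6 + 60 = 66)
S(c) = 20 (S(c) = -5 + 25 = 20)
v(z, D) = -311*D/2 (v(z, D) = -(310*D + D)/2 = -311*D/2)
E(o) = 20/o
(79294 - v(-417, -101)) + E(311) = (79294 - (-311)*(-101)/2) + 20/311 = (79294 - 1*31411/2) + 20*(1/311) = (79294 - 31411/2) + 20/311 = 127177/2 + 20/311 = 39552087/622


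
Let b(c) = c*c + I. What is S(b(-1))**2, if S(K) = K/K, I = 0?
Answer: 1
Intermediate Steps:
b(c) = c**2 (b(c) = c*c + 0 = c**2 + 0 = c**2)
S(K) = 1
S(b(-1))**2 = 1**2 = 1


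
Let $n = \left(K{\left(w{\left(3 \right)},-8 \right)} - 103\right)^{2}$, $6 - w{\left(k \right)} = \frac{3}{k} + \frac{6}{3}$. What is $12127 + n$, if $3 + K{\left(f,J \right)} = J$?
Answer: $25123$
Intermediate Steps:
$w{\left(k \right)} = 4 - \frac{3}{k}$ ($w{\left(k \right)} = 6 - \left(\frac{3}{k} + \frac{6}{3}\right) = 6 - \left(\frac{3}{k} + 6 \cdot \frac{1}{3}\right) = 6 - \left(\frac{3}{k} + 2\right) = 6 - \left(2 + \frac{3}{k}\right) = 4 - \frac{3}{k}$)
$K{\left(f,J \right)} = -3 + J$
$n = 12996$ ($n = \left(\left(-3 - 8\right) - 103\right)^{2} = \left(-11 - 103\right)^{2} = \left(-114\right)^{2} = 12996$)
$12127 + n = 12127 + 12996 = 25123$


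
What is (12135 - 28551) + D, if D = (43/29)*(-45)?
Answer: -477999/29 ≈ -16483.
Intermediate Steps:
D = -1935/29 (D = (43*(1/29))*(-45) = (43/29)*(-45) = -1935/29 ≈ -66.724)
(12135 - 28551) + D = (12135 - 28551) - 1935/29 = -16416 - 1935/29 = -477999/29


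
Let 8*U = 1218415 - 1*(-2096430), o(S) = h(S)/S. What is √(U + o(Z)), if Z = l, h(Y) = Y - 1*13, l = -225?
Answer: √1491684058/60 ≈ 643.71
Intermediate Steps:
h(Y) = -13 + Y (h(Y) = Y - 13 = -13 + Y)
Z = -225
o(S) = (-13 + S)/S
U = 3314845/8 (U = (1218415 - 1*(-2096430))/8 = (1218415 + 2096430)/8 = (⅛)*3314845 = 3314845/8 ≈ 4.1436e+5)
√(U + o(Z)) = √(3314845/8 + (-13 - 225)/(-225)) = √(3314845/8 - 1/225*(-238)) = √(3314845/8 + 238/225) = √(745842029/1800) = √1491684058/60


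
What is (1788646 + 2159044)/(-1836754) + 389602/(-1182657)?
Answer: -2692183122119/1086124987689 ≈ -2.4787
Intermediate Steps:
(1788646 + 2159044)/(-1836754) + 389602/(-1182657) = 3947690*(-1/1836754) + 389602*(-1/1182657) = -1973845/918377 - 389602/1182657 = -2692183122119/1086124987689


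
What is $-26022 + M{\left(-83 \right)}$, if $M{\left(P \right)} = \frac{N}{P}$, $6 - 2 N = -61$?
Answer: $- \frac{4319719}{166} \approx -26022.0$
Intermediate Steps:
$N = \frac{67}{2}$ ($N = 3 - - \frac{61}{2} = 3 + \frac{61}{2} = \frac{67}{2} \approx 33.5$)
$M{\left(P \right)} = \frac{67}{2 P}$
$-26022 + M{\left(-83 \right)} = -26022 + \frac{67}{2 \left(-83\right)} = -26022 + \frac{67}{2} \left(- \frac{1}{83}\right) = -26022 - \frac{67}{166} = - \frac{4319719}{166}$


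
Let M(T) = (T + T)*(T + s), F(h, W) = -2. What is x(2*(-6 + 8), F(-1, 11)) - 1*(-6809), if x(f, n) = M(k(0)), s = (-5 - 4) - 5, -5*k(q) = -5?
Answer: 6783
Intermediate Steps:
k(q) = 1 (k(q) = -⅕*(-5) = 1)
s = -14 (s = -9 - 5 = -14)
M(T) = 2*T*(-14 + T) (M(T) = (T + T)*(T - 14) = (2*T)*(-14 + T) = 2*T*(-14 + T))
x(f, n) = -26 (x(f, n) = 2*1*(-14 + 1) = 2*1*(-13) = -26)
x(2*(-6 + 8), F(-1, 11)) - 1*(-6809) = -26 - 1*(-6809) = -26 + 6809 = 6783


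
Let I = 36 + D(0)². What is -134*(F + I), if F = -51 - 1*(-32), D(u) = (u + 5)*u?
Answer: -2278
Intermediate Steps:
D(u) = u*(5 + u) (D(u) = (5 + u)*u = u*(5 + u))
F = -19 (F = -51 + 32 = -19)
I = 36 (I = 36 + (0*(5 + 0))² = 36 + (0*5)² = 36 + 0² = 36 + 0 = 36)
-134*(F + I) = -134*(-19 + 36) = -134*17 = -2278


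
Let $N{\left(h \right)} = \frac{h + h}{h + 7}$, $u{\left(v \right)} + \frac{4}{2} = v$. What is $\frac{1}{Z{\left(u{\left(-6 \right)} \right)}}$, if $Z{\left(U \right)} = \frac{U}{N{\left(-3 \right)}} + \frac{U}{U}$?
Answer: $\frac{3}{19} \approx 0.15789$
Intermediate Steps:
$u{\left(v \right)} = -2 + v$
$N{\left(h \right)} = \frac{2 h}{7 + h}$
$Z{\left(U \right)} = 1 - \frac{2 U}{3}$ ($Z{\left(U \right)} = \frac{U}{2 \left(-3\right) \frac{1}{7 - 3}} + \frac{U}{U} = \frac{U}{2 \left(-3\right) \frac{1}{4}} + 1 = \frac{U}{- \frac{3}{2}} + 1 = U \left(- \frac{2}{3}\right) + 1 = - \frac{2 U}{3} + 1 = 1 - \frac{2 U}{3}$)
$\frac{1}{Z{\left(u{\left(-6 \right)} \right)}} = \frac{1}{1 - \frac{2 \left(-2 - 6\right)}{3}} = \frac{1}{1 - - \frac{16}{3}} = \frac{1}{1 + \frac{16}{3}} = \frac{1}{\frac{19}{3}} = \frac{3}{19}$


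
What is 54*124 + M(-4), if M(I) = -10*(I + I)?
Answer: 6776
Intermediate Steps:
M(I) = -20*I
54*124 + M(-4) = 54*124 - 20*(-4) = 6696 + 80 = 6776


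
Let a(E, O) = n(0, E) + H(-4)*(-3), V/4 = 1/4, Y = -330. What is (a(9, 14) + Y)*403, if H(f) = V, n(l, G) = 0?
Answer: -134199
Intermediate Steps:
V = 1 (V = 4/4 = 4*(1/4) = 1)
H(f) = 1
a(E, O) = -3 (a(E, O) = 0 + 1*(-3) = 0 - 3 = -3)
(a(9, 14) + Y)*403 = (-3 - 330)*403 = -333*403 = -134199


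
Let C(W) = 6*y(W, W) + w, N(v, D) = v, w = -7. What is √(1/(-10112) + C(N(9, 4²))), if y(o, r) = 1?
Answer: I*√1597854/1264 ≈ 1.0*I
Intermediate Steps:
C(W) = -1 (C(W) = 6*1 - 7 = 6 - 7 = -1)
√(1/(-10112) + C(N(9, 4²))) = √(1/(-10112) - 1) = √(-1/10112 - 1) = √(-10113/10112) = I*√1597854/1264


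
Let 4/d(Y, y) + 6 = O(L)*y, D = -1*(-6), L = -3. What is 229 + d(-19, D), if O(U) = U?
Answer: 1373/6 ≈ 228.83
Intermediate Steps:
D = 6
d(Y, y) = 4/(-6 - 3*y)
229 + d(-19, D) = 229 + 4/(3*(-2 - 1*6)) = 229 + 4/(3*(-2 - 6)) = 229 + (4/3)/(-8) = 229 + (4/3)*(-⅛) = 229 - ⅙ = 1373/6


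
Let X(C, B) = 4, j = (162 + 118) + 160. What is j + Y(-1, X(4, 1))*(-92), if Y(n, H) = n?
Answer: 532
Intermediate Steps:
j = 440 (j = 280 + 160 = 440)
j + Y(-1, X(4, 1))*(-92) = 440 - 1*(-92) = 440 + 92 = 532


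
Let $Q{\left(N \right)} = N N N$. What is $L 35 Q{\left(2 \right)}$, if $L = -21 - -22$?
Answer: $280$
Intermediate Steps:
$Q{\left(N \right)} = N^{3}$ ($Q{\left(N \right)} = N^{2} N = N^{3}$)
$L = 1$ ($L = -21 + 22 = 1$)
$L 35 Q{\left(2 \right)} = 1 \cdot 35 \cdot 2^{3} = 35 \cdot 8 = 280$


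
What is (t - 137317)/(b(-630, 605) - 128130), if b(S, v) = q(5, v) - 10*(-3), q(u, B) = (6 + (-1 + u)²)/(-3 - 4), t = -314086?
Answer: 3159821/896722 ≈ 3.5237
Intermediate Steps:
q(u, B) = -6/7 - (-1 + u)²/7 (q(u, B) = (6 + (-1 + u)²)/(-7) = (6 + (-1 + u)²)*(-⅐) = -6/7 - (-1 + u)²/7)
b(S, v) = 188/7 (b(S, v) = (-6/7 - (-1 + 5)²/7) - 10*(-3) = (-6/7 - ⅐*4²) + 30 = (-6/7 - ⅐*16) + 30 = (-6/7 - 16/7) + 30 = -22/7 + 30 = 188/7)
(t - 137317)/(b(-630, 605) - 128130) = (-314086 - 137317)/(188/7 - 128130) = -451403/(-896722/7) = -451403*(-7/896722) = 3159821/896722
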